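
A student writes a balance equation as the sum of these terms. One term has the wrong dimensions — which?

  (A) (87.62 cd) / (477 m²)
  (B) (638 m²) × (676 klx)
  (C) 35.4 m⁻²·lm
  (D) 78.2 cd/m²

Work out the base dimensions of each:
  (A) [cd] / [m²] = m⁻²·cd
  (B) [m²] · [m⁻²·cd] = cd
  (C) lm·m⁻² = cd·m⁻² = m⁻²·cd
  (D) cd·m⁻² = m⁻²·cd
All reduce to m⁻²·cd except (B), which is cd.

(B)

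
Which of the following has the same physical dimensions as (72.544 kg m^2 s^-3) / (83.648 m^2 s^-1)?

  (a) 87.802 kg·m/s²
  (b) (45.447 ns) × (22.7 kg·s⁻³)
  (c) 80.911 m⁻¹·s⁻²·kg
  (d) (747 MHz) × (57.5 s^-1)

(b)

Reference: [kg·m²·s⁻³] / [m²·s⁻¹] = kg·s⁻².
Each option:
  (a) kg·m·s⁻²
  (b) [s] · [kg·s⁻³] = kg·s⁻²  ← same
  (c) kg·m⁻¹·s⁻²
  (d) [s⁻¹] · [s⁻¹] = s⁻²
Only (b) matches kg·s⁻².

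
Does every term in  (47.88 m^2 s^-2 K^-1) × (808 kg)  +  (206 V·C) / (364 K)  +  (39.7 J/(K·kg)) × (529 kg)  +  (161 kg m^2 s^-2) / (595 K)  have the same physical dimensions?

Expand each in SI base units:
  (47.88 m^2 s^-2 K^-1) × (808 kg):  [m²·s⁻²·K⁻¹] · [kg] = kg·m²·s⁻²·K⁻¹
  (206 V·C) / (364 K):  [kg·m²·s⁻²] / [K] = kg·m²·s⁻²·K⁻¹
  (39.7 J/(K·kg)) × (529 kg):  [m²·s⁻²·K⁻¹] · [kg] = kg·m²·s⁻²·K⁻¹
  (161 kg m^2 s^-2) / (595 K):  [kg·m²·s⁻²] / [K] = kg·m²·s⁻²·K⁻¹
Every term reduces to kg·m²·s⁻²·K⁻¹.

Yes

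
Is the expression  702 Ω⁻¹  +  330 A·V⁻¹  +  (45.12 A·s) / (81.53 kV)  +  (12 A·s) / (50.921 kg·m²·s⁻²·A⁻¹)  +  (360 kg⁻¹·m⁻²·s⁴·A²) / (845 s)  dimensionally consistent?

No

Dimensions:
  702 Ω⁻¹:  Ω⁻¹ = (V·A⁻¹)⁻¹ = kg⁻¹·m⁻²·s³·A²
  330 A·V⁻¹:  A·V⁻¹ = A·(J·C⁻¹)⁻¹ = kg⁻¹·m⁻²·s³·A²
  (45.12 A·s) / (81.53 kV):  [s·A] / [kg·m²·s⁻³·A⁻¹] = kg⁻¹·m⁻²·s⁴·A²
  (12 A·s) / (50.921 kg·m²·s⁻²·A⁻¹):  [s·A] / [kg·m²·s⁻²·A⁻¹] = kg⁻¹·m⁻²·s³·A²
  (360 kg⁻¹·m⁻²·s⁴·A²) / (845 s):  [kg⁻¹·m⁻²·s⁴·A²] / [s] = kg⁻¹·m⁻²·s³·A²
The terms do not share a single dimension (kg⁻¹·m⁻²·s³·A² vs kg⁻¹·m⁻²·s⁴·A²).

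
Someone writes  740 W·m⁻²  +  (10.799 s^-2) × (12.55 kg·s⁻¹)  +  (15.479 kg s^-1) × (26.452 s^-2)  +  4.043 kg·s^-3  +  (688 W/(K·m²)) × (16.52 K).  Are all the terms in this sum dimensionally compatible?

Yes

Reduce each to base SI dimensions:
  740 W·m⁻²:  W·m⁻² = J·s⁻¹·m⁻² = kg·s⁻³
  (10.799 s^-2) × (12.55 kg·s⁻¹):  [s⁻²] · [kg·s⁻¹] = kg·s⁻³
  (15.479 kg s^-1) × (26.452 s^-2):  [kg·s⁻¹] · [s⁻²] = kg·s⁻³
  4.043 kg·s^-3:  kg·s⁻³
  (688 W/(K·m²)) × (16.52 K):  [kg·s⁻³·K⁻¹] · [K] = kg·s⁻³
Every term reduces to kg·s⁻³.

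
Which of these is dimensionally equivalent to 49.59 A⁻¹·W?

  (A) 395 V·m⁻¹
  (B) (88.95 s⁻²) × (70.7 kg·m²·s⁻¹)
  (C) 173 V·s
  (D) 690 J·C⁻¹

(D)

Reference: W·A⁻¹ = J·s⁻¹·A⁻¹ = kg·m²·s⁻³·A⁻¹.
Each option:
  (A) V·m⁻¹ = J·C⁻¹·m⁻¹ = kg·m·s⁻³·A⁻¹
  (B) [s⁻²] · [kg·m²·s⁻¹] = kg·m²·s⁻³
  (C) V·s = J·C⁻¹·s = kg·m²·s⁻²·A⁻¹
  (D) J·C⁻¹ = N·m·(s·A)⁻¹ = kg·m²·s⁻³·A⁻¹  ← same
Only (D) matches kg·m²·s⁻³·A⁻¹.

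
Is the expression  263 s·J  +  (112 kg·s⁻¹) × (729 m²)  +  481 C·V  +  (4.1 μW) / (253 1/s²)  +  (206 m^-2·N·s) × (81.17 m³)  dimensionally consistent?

In SI base units:
  263 s·J:  J·s = N·m·s = kg·m²·s⁻¹
  (112 kg·s⁻¹) × (729 m²):  [kg·s⁻¹] · [m²] = kg·m²·s⁻¹
  481 C·V:  C·V = s·A·J·C⁻¹ = kg·m²·s⁻²
  (4.1 μW) / (253 1/s²):  [kg·m²·s⁻³] / [s⁻²] = kg·m²·s⁻¹
  (206 m^-2·N·s) × (81.17 m³):  [kg·m⁻¹·s⁻¹] · [m³] = kg·m²·s⁻¹
The terms do not share a single dimension (kg·m²·s⁻² vs kg·m²·s⁻¹).

No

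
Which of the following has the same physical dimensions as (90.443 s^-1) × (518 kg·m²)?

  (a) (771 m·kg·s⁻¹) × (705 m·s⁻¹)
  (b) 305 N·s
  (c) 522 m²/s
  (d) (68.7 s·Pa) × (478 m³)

Reference: [s⁻¹] · [kg·m²] = kg·m²·s⁻¹.
Each option:
  (a) [kg·m·s⁻¹] · [m·s⁻¹] = kg·m²·s⁻²
  (b) N·s = kg·m·s⁻²·s = kg·m·s⁻¹
  (c) m²·s⁻¹
  (d) [kg·m⁻¹·s⁻¹] · [m³] = kg·m²·s⁻¹  ← same
Only (d) matches kg·m²·s⁻¹.

(d)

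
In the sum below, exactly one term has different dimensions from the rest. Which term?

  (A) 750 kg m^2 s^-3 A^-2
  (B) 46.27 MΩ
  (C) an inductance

(C)

Expand each in SI base units:
  (A) kg·m²·s⁻³·A⁻²
  (B) Ω = V·A⁻¹ = kg·m²·s⁻³·A⁻²
  (C) [inductance] = kg·m²·s⁻²·A⁻²
All reduce to kg·m²·s⁻³·A⁻² except (C), which is kg·m²·s⁻²·A⁻².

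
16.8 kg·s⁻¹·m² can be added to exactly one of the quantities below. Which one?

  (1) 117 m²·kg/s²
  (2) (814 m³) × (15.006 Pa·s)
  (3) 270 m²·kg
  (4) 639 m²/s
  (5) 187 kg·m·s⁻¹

(2)

Reference: kg·m²·s⁻¹.
Each option:
  (1) kg·m²·s⁻²
  (2) [m³] · [kg·m⁻¹·s⁻¹] = kg·m²·s⁻¹  ← same
  (3) kg·m²
  (4) m²·s⁻¹
  (5) kg·m·s⁻¹
Only (2) matches kg·m²·s⁻¹.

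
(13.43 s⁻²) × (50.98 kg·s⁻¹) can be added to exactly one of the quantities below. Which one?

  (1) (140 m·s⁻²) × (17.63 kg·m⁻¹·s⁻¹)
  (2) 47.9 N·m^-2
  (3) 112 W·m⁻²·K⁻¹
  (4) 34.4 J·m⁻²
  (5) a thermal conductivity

(1)

Reference: [s⁻²] · [kg·s⁻¹] = kg·s⁻³.
Each option:
  (1) [m·s⁻²] · [kg·m⁻¹·s⁻¹] = kg·s⁻³  ← same
  (2) N·m⁻² = kg·m·s⁻²·m⁻² = kg·m⁻¹·s⁻²
  (3) W·m⁻²·K⁻¹ = J·s⁻¹·m⁻²·K⁻¹ = kg·s⁻³·K⁻¹
  (4) J·m⁻² = N·m·m⁻² = kg·s⁻²
  (5) [thermal conductivity] = kg·m·s⁻³·K⁻¹
Only (1) matches kg·s⁻³.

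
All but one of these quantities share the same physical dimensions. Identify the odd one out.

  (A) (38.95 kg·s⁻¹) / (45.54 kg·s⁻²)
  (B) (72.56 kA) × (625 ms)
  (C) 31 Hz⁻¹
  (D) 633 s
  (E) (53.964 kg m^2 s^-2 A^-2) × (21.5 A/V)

(B)

Dimensions:
  (A) [kg·s⁻¹] / [kg·s⁻²] = s
  (B) [A] · [s] = s·A
  (C) Hz⁻¹ = (s⁻¹)⁻¹ = s
  (D) s
  (E) [kg·m²·s⁻²·A⁻²] · [kg⁻¹·m⁻²·s³·A²] = s
All reduce to s except (B), which is s·A.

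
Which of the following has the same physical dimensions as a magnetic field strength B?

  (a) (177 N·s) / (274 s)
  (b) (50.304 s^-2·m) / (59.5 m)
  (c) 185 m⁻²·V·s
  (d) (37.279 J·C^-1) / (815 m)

Reference: [magnetic field strength B] = kg·s⁻²·A⁻¹.
Each option:
  (a) [kg·m·s⁻¹] / [s] = kg·m·s⁻²
  (b) [m·s⁻²] / [m] = s⁻²
  (c) V·s·m⁻² = J·C⁻¹·s·m⁻² = kg·s⁻²·A⁻¹  ← same
  (d) [kg·m²·s⁻³·A⁻¹] / [m] = kg·m·s⁻³·A⁻¹
Only (c) matches kg·s⁻²·A⁻¹.

(c)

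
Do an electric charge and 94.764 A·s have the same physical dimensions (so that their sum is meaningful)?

Expand each in SI base units:
  an electric charge:  [electric charge] = s·A
  94.764 A·s:  A·s = s·A
Both are s·A, so they have the same dimensions and can be added.

Yes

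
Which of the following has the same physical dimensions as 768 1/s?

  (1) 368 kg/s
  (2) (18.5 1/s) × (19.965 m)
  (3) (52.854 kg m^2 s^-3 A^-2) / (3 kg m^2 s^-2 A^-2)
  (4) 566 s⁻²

(3)

Reference: s⁻¹.
Each option:
  (1) kg·s⁻¹
  (2) [s⁻¹] · [m] = m·s⁻¹
  (3) [kg·m²·s⁻³·A⁻²] / [kg·m²·s⁻²·A⁻²] = s⁻¹  ← same
  (4) s⁻²
Only (3) matches s⁻¹.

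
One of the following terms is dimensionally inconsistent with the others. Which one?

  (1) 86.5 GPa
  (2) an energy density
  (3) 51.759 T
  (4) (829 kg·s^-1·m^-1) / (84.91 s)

Dimensions:
  (1) Pa = N·m⁻² = kg·m⁻¹·s⁻²
  (2) [energy density] = kg·m⁻¹·s⁻²
  (3) T = Wb·m⁻² = kg·s⁻²·A⁻¹
  (4) [kg·m⁻¹·s⁻¹] / [s] = kg·m⁻¹·s⁻²
All reduce to kg·m⁻¹·s⁻² except (3), which is kg·s⁻²·A⁻¹.

(3)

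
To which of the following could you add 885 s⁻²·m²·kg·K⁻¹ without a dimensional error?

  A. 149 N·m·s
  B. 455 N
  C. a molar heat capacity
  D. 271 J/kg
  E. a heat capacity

E.

Reference: kg·m²·s⁻²·K⁻¹.
Each option:
  A. N·m·s = kg·m·s⁻²·m·s = kg·m²·s⁻¹
  B. N = kg·m·s⁻²
  C. [molar heat capacity] = kg·m²·s⁻²·K⁻¹·mol⁻¹
  D. J·kg⁻¹ = N·m·kg⁻¹ = m²·s⁻²
  E. [heat capacity] = kg·m²·s⁻²·K⁻¹  ← same
Only E. matches kg·m²·s⁻²·K⁻¹.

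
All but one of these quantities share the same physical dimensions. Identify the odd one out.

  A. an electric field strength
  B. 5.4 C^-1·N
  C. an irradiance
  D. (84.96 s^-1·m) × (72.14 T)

C.

Expand each in SI base units:
  A. [electric field strength] = kg·m·s⁻³·A⁻¹
  B. N·C⁻¹ = kg·m·s⁻²·(s·A)⁻¹ = kg·m·s⁻³·A⁻¹
  C. [irradiance] = kg·s⁻³
  D. [m·s⁻¹] · [kg·s⁻²·A⁻¹] = kg·m·s⁻³·A⁻¹
All reduce to kg·m·s⁻³·A⁻¹ except C., which is kg·s⁻³.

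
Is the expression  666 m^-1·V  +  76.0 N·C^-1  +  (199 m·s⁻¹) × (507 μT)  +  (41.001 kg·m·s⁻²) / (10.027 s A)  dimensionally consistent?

Reduce each to base SI dimensions:
  666 m^-1·V:  V·m⁻¹ = J·C⁻¹·m⁻¹ = kg·m·s⁻³·A⁻¹
  76.0 N·C^-1:  N·C⁻¹ = kg·m·s⁻²·(s·A)⁻¹ = kg·m·s⁻³·A⁻¹
  (199 m·s⁻¹) × (507 μT):  [m·s⁻¹] · [kg·s⁻²·A⁻¹] = kg·m·s⁻³·A⁻¹
  (41.001 kg·m·s⁻²) / (10.027 s A):  [kg·m·s⁻²] / [s·A] = kg·m·s⁻³·A⁻¹
Every term reduces to kg·m·s⁻³·A⁻¹.

Yes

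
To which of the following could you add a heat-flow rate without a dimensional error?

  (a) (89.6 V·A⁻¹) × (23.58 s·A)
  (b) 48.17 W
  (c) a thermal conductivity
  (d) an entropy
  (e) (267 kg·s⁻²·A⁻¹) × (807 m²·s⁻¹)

(b)

Reference: [heat-flow rate] = kg·m²·s⁻³.
Each option:
  (a) [kg·m²·s⁻³·A⁻²] · [s·A] = kg·m²·s⁻²·A⁻¹
  (b) W = J·s⁻¹ = kg·m²·s⁻³  ← same
  (c) [thermal conductivity] = kg·m·s⁻³·K⁻¹
  (d) [entropy] = kg·m²·s⁻²·K⁻¹
  (e) [kg·s⁻²·A⁻¹] · [m²·s⁻¹] = kg·m²·s⁻³·A⁻¹
Only (b) matches kg·m²·s⁻³.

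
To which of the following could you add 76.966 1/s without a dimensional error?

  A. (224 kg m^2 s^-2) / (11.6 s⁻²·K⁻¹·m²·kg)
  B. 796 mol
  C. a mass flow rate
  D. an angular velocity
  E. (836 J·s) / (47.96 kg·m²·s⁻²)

Reference: s⁻¹.
Each option:
  A. [kg·m²·s⁻²] / [kg·m²·s⁻²·K⁻¹] = K
  B. mol
  C. [mass flow rate] = kg·s⁻¹
  D. [angular velocity] = s⁻¹  ← same
  E. [kg·m²·s⁻¹] / [kg·m²·s⁻²] = s
Only D. matches s⁻¹.

D.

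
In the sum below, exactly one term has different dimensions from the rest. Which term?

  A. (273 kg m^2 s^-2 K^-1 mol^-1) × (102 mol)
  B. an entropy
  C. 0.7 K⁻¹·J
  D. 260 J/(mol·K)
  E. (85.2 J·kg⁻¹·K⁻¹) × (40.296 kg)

D.

Work out the base dimensions of each:
  A. [kg·m²·s⁻²·K⁻¹·mol⁻¹] · [mol] = kg·m²·s⁻²·K⁻¹
  B. [entropy] = kg·m²·s⁻²·K⁻¹
  C. J·K⁻¹ = N·m·K⁻¹ = kg·m²·s⁻²·K⁻¹
  D. J·mol⁻¹·K⁻¹ = N·m·mol⁻¹·K⁻¹ = kg·m²·s⁻²·K⁻¹·mol⁻¹
  E. [m²·s⁻²·K⁻¹] · [kg] = kg·m²·s⁻²·K⁻¹
All reduce to kg·m²·s⁻²·K⁻¹ except D., which is kg·m²·s⁻²·K⁻¹·mol⁻¹.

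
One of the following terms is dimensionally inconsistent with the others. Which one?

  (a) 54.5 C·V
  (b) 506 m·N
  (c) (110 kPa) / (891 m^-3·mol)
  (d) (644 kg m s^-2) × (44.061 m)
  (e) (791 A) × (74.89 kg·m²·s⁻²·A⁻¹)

Dimensions:
  (a) C·V = s·A·J·C⁻¹ = kg·m²·s⁻²
  (b) N·m = kg·m·s⁻²·m = kg·m²·s⁻²
  (c) [kg·m⁻¹·s⁻²] / [m⁻³·mol] = kg·m²·s⁻²·mol⁻¹
  (d) [kg·m·s⁻²] · [m] = kg·m²·s⁻²
  (e) [A] · [kg·m²·s⁻²·A⁻¹] = kg·m²·s⁻²
All reduce to kg·m²·s⁻² except (c), which is kg·m²·s⁻²·mol⁻¹.

(c)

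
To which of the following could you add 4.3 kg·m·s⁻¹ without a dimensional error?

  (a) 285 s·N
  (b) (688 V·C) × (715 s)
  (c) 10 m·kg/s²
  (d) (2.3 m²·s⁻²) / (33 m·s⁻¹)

(a)

Reference: kg·m·s⁻¹.
Each option:
  (a) N·s = kg·m·s⁻²·s = kg·m·s⁻¹  ← same
  (b) [kg·m²·s⁻²] · [s] = kg·m²·s⁻¹
  (c) kg·m·s⁻²
  (d) [m²·s⁻²] / [m·s⁻¹] = m·s⁻¹
Only (a) matches kg·m·s⁻¹.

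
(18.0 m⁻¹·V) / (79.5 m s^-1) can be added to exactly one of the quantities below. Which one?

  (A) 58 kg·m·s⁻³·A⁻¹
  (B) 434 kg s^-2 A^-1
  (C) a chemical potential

Reference: [kg·m·s⁻³·A⁻¹] / [m·s⁻¹] = kg·s⁻²·A⁻¹.
Each option:
  (A) kg·m·s⁻³·A⁻¹
  (B) kg·s⁻²·A⁻¹  ← same
  (C) [chemical potential] = kg·m²·s⁻²·mol⁻¹
Only (B) matches kg·s⁻²·A⁻¹.

(B)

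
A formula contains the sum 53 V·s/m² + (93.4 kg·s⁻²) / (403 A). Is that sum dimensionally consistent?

Reduce each to base SI dimensions:
  53 V·s/m²:  V·s·m⁻² = J·C⁻¹·s·m⁻² = kg·s⁻²·A⁻¹
  (93.4 kg·s⁻²) / (403 A):  [kg·s⁻²] / [A] = kg·s⁻²·A⁻¹
Both are kg·s⁻²·A⁻¹, so they have the same dimensions and can be added.

Yes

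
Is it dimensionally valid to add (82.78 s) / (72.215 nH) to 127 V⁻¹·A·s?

Work out the base dimensions of each:
  (82.78 s) / (72.215 nH):  [s] / [kg·m²·s⁻²·A⁻²] = kg⁻¹·m⁻²·s³·A²
  127 V⁻¹·A·s:  A·s·V⁻¹ = A·s·(J·C⁻¹)⁻¹ = kg⁻¹·m⁻²·s⁴·A²
kg⁻¹·m⁻²·s³·A² ≠ kg⁻¹·m⁻²·s⁴·A², so they cannot be added.

No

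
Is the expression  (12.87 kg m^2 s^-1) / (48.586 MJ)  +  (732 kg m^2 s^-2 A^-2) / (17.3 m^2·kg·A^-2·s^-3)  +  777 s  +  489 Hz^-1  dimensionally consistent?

Yes

Reduce each to base SI dimensions:
  (12.87 kg m^2 s^-1) / (48.586 MJ):  [kg·m²·s⁻¹] / [kg·m²·s⁻²] = s
  (732 kg m^2 s^-2 A^-2) / (17.3 m^2·kg·A^-2·s^-3):  [kg·m²·s⁻²·A⁻²] / [kg·m²·s⁻³·A⁻²] = s
  777 s:  s
  489 Hz^-1:  Hz⁻¹ = (s⁻¹)⁻¹ = s
Every term reduces to s.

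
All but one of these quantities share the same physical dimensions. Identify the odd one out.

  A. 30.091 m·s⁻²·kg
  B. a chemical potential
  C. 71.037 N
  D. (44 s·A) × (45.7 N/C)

Expand each in SI base units:
  A. kg·m·s⁻²
  B. [chemical potential] = kg·m²·s⁻²·mol⁻¹
  C. N = kg·m·s⁻²
  D. [s·A] · [kg·m·s⁻³·A⁻¹] = kg·m·s⁻²
All reduce to kg·m·s⁻² except B., which is kg·m²·s⁻²·mol⁻¹.

B.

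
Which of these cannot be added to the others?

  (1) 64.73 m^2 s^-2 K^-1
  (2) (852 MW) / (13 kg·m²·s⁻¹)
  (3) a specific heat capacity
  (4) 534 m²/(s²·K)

Expand each in SI base units:
  (1) m²·s⁻²·K⁻¹
  (2) [kg·m²·s⁻³] / [kg·m²·s⁻¹] = s⁻²
  (3) [specific heat capacity] = m²·s⁻²·K⁻¹
  (4) m²·s⁻²·K⁻¹
All reduce to m²·s⁻²·K⁻¹ except (2), which is s⁻².

(2)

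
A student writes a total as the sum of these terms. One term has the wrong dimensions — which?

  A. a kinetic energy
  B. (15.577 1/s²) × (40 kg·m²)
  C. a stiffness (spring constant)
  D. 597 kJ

C.

Reduce each to base SI dimensions:
  A. [kinetic energy] = kg·m²·s⁻²
  B. [s⁻²] · [kg·m²] = kg·m²·s⁻²
  C. [stiffness (spring constant)] = kg·s⁻²
  D. J = N·m = kg·m²·s⁻²
All reduce to kg·m²·s⁻² except C., which is kg·s⁻².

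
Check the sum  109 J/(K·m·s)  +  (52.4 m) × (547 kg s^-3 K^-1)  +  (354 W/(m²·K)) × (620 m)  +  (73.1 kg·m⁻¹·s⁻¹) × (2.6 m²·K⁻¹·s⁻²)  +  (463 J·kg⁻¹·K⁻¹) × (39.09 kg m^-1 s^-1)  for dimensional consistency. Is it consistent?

Yes

In SI base units:
  109 J/(K·m·s):  J·s⁻¹·m⁻¹·K⁻¹ = N·m·s⁻¹·m⁻¹·K⁻¹ = kg·m·s⁻³·K⁻¹
  (52.4 m) × (547 kg s^-3 K^-1):  [m] · [kg·s⁻³·K⁻¹] = kg·m·s⁻³·K⁻¹
  (354 W/(m²·K)) × (620 m):  [kg·s⁻³·K⁻¹] · [m] = kg·m·s⁻³·K⁻¹
  (73.1 kg·m⁻¹·s⁻¹) × (2.6 m²·K⁻¹·s⁻²):  [kg·m⁻¹·s⁻¹] · [m²·s⁻²·K⁻¹] = kg·m·s⁻³·K⁻¹
  (463 J·kg⁻¹·K⁻¹) × (39.09 kg m^-1 s^-1):  [m²·s⁻²·K⁻¹] · [kg·m⁻¹·s⁻¹] = kg·m·s⁻³·K⁻¹
Every term reduces to kg·m·s⁻³·K⁻¹.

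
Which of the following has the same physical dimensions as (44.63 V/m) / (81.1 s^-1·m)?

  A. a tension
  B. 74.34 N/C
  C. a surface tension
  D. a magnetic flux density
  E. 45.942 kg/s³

Reference: [kg·m·s⁻³·A⁻¹] / [m·s⁻¹] = kg·s⁻²·A⁻¹.
Each option:
  A. [tension] = kg·m·s⁻²
  B. N·C⁻¹ = kg·m·s⁻²·(s·A)⁻¹ = kg·m·s⁻³·A⁻¹
  C. [surface tension] = kg·s⁻²
  D. [magnetic flux density] = kg·s⁻²·A⁻¹  ← same
  E. kg·s⁻³
Only D. matches kg·s⁻²·A⁻¹.

D.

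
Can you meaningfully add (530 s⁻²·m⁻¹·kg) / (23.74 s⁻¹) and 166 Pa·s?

Work out the base dimensions of each:
  (530 s⁻²·m⁻¹·kg) / (23.74 s⁻¹):  [kg·m⁻¹·s⁻²] / [s⁻¹] = kg·m⁻¹·s⁻¹
  166 Pa·s:  Pa·s = N·m⁻²·s = kg·m⁻¹·s⁻¹
Both are kg·m⁻¹·s⁻¹, so they have the same dimensions and can be added.

Yes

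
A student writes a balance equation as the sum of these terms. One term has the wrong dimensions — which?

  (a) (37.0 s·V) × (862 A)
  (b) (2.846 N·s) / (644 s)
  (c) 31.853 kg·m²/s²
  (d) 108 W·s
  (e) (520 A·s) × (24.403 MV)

Reduce each to base SI dimensions:
  (a) [kg·m²·s⁻²·A⁻¹] · [A] = kg·m²·s⁻²
  (b) [kg·m·s⁻¹] / [s] = kg·m·s⁻²
  (c) kg·m²·s⁻²
  (d) W·s = J·s⁻¹·s = kg·m²·s⁻²
  (e) [s·A] · [kg·m²·s⁻³·A⁻¹] = kg·m²·s⁻²
All reduce to kg·m²·s⁻² except (b), which is kg·m·s⁻².

(b)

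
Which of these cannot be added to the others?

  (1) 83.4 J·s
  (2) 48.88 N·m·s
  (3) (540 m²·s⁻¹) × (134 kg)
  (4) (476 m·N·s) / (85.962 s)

(4)

Expand each in SI base units:
  (1) J·s = N·m·s = kg·m²·s⁻¹
  (2) N·m·s = kg·m·s⁻²·m·s = kg·m²·s⁻¹
  (3) [m²·s⁻¹] · [kg] = kg·m²·s⁻¹
  (4) [kg·m²·s⁻¹] / [s] = kg·m²·s⁻²
All reduce to kg·m²·s⁻¹ except (4), which is kg·m²·s⁻².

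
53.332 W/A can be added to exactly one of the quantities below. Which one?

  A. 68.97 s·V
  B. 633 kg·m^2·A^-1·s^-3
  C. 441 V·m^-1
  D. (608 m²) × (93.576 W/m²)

Reference: W·A⁻¹ = J·s⁻¹·A⁻¹ = kg·m²·s⁻³·A⁻¹.
Each option:
  A. V·s = J·C⁻¹·s = kg·m²·s⁻²·A⁻¹
  B. kg·m²·s⁻³·A⁻¹  ← same
  C. V·m⁻¹ = J·C⁻¹·m⁻¹ = kg·m·s⁻³·A⁻¹
  D. [m²] · [kg·s⁻³] = kg·m²·s⁻³
Only B. matches kg·m²·s⁻³·A⁻¹.

B.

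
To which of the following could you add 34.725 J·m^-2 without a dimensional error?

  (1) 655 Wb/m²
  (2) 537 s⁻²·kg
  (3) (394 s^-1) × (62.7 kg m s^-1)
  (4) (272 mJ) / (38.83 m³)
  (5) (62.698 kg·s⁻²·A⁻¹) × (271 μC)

Reference: J·m⁻² = N·m·m⁻² = kg·s⁻².
Each option:
  (1) Wb·m⁻² = V·s·m⁻² = kg·s⁻²·A⁻¹
  (2) kg·s⁻²  ← same
  (3) [s⁻¹] · [kg·m·s⁻¹] = kg·m·s⁻²
  (4) [kg·m²·s⁻²] / [m³] = kg·m⁻¹·s⁻²
  (5) [kg·s⁻²·A⁻¹] · [s·A] = kg·s⁻¹
Only (2) matches kg·s⁻².

(2)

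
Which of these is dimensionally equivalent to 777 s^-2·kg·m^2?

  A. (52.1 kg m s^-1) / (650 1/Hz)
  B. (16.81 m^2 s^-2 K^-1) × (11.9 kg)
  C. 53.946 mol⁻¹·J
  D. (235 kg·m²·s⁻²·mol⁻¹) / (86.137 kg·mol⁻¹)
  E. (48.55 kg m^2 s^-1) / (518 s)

E.

Reference: kg·m²·s⁻².
Each option:
  A. [kg·m·s⁻¹] / [s] = kg·m·s⁻²
  B. [m²·s⁻²·K⁻¹] · [kg] = kg·m²·s⁻²·K⁻¹
  C. J·mol⁻¹ = N·m·mol⁻¹ = kg·m²·s⁻²·mol⁻¹
  D. [kg·m²·s⁻²·mol⁻¹] / [kg·mol⁻¹] = m²·s⁻²
  E. [kg·m²·s⁻¹] / [s] = kg·m²·s⁻²  ← same
Only E. matches kg·m²·s⁻².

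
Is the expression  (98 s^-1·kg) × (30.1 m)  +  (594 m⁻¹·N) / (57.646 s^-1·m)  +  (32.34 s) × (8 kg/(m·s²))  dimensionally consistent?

No

Work out the base dimensions of each:
  (98 s^-1·kg) × (30.1 m):  [kg·s⁻¹] · [m] = kg·m·s⁻¹
  (594 m⁻¹·N) / (57.646 s^-1·m):  [kg·s⁻²] / [m·s⁻¹] = kg·m⁻¹·s⁻¹
  (32.34 s) × (8 kg/(m·s²)):  [s] · [kg·m⁻¹·s⁻²] = kg·m⁻¹·s⁻¹
The terms do not share a single dimension (kg·m·s⁻¹ vs kg·m⁻¹·s⁻¹).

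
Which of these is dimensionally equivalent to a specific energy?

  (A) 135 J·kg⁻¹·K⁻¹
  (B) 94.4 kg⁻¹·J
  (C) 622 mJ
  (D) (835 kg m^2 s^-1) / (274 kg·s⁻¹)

(B)

Reference: [specific energy] = m²·s⁻².
Each option:
  (A) J·kg⁻¹·K⁻¹ = N·m·kg⁻¹·K⁻¹ = m²·s⁻²·K⁻¹
  (B) J·kg⁻¹ = N·m·kg⁻¹ = m²·s⁻²  ← same
  (C) J = N·m = kg·m²·s⁻²
  (D) [kg·m²·s⁻¹] / [kg·s⁻¹] = m²
Only (B) matches m²·s⁻².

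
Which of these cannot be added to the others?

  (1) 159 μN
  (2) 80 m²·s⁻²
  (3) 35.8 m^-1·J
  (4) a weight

Reduce each to base SI dimensions:
  (1) N = kg·m·s⁻²
  (2) m²·s⁻²
  (3) J·m⁻¹ = N·m·m⁻¹ = kg·m·s⁻²
  (4) [weight] = kg·m·s⁻²
All reduce to kg·m·s⁻² except (2), which is m²·s⁻².

(2)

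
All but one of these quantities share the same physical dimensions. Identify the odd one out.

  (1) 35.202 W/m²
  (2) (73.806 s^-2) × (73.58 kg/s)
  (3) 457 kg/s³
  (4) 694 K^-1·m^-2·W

(4)

Reduce each to base SI dimensions:
  (1) W·m⁻² = J·s⁻¹·m⁻² = kg·s⁻³
  (2) [s⁻²] · [kg·s⁻¹] = kg·s⁻³
  (3) kg·s⁻³
  (4) W·m⁻²·K⁻¹ = J·s⁻¹·m⁻²·K⁻¹ = kg·s⁻³·K⁻¹
All reduce to kg·s⁻³ except (4), which is kg·s⁻³·K⁻¹.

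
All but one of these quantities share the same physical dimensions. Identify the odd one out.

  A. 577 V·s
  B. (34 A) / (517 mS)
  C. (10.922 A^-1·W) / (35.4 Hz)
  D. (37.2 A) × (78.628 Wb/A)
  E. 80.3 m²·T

Work out the base dimensions of each:
  A. V·s = J·C⁻¹·s = kg·m²·s⁻²·A⁻¹
  B. [A] / [kg⁻¹·m⁻²·s³·A²] = kg·m²·s⁻³·A⁻¹
  C. [kg·m²·s⁻³·A⁻¹] / [s⁻¹] = kg·m²·s⁻²·A⁻¹
  D. [A] · [kg·m²·s⁻²·A⁻²] = kg·m²·s⁻²·A⁻¹
  E. T·m² = Wb·m⁻²·m² = kg·m²·s⁻²·A⁻¹
All reduce to kg·m²·s⁻²·A⁻¹ except B., which is kg·m²·s⁻³·A⁻¹.

B.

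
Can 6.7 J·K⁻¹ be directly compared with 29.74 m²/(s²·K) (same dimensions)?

In SI base units:
  6.7 J·K⁻¹:  J·K⁻¹ = N·m·K⁻¹ = kg·m²·s⁻²·K⁻¹
  29.74 m²/(s²·K):  m²·s⁻²·K⁻¹
kg·m²·s⁻²·K⁻¹ ≠ m²·s⁻²·K⁻¹, so they cannot be added.

No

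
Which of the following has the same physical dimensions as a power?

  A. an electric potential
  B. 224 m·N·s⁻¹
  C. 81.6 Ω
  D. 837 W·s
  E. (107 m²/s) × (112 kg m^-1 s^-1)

B.

Reference: [power] = kg·m²·s⁻³.
Each option:
  A. [electric potential] = kg·m²·s⁻³·A⁻¹
  B. N·m·s⁻¹ = kg·m·s⁻²·m·s⁻¹ = kg·m²·s⁻³  ← same
  C. Ω = V·A⁻¹ = kg·m²·s⁻³·A⁻²
  D. W·s = J·s⁻¹·s = kg·m²·s⁻²
  E. [m²·s⁻¹] · [kg·m⁻¹·s⁻¹] = kg·m·s⁻²
Only B. matches kg·m²·s⁻³.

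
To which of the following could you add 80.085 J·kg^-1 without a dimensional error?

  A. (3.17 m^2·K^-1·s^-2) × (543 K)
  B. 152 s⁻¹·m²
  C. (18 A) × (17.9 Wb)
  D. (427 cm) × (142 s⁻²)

A.

Reference: J·kg⁻¹ = N·m·kg⁻¹ = m²·s⁻².
Each option:
  A. [m²·s⁻²·K⁻¹] · [K] = m²·s⁻²  ← same
  B. m²·s⁻¹
  C. [A] · [kg·m²·s⁻²·A⁻¹] = kg·m²·s⁻²
  D. [m] · [s⁻²] = m·s⁻²
Only A. matches m²·s⁻².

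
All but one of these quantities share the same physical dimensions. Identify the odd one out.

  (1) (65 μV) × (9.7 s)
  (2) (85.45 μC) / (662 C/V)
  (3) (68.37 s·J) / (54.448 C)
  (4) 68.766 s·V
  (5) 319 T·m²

(2)

Reduce each to base SI dimensions:
  (1) [kg·m²·s⁻³·A⁻¹] · [s] = kg·m²·s⁻²·A⁻¹
  (2) [s·A] / [kg⁻¹·m⁻²·s⁴·A²] = kg·m²·s⁻³·A⁻¹
  (3) [kg·m²·s⁻¹] / [s·A] = kg·m²·s⁻²·A⁻¹
  (4) V·s = J·C⁻¹·s = kg·m²·s⁻²·A⁻¹
  (5) T·m² = Wb·m⁻²·m² = kg·m²·s⁻²·A⁻¹
All reduce to kg·m²·s⁻²·A⁻¹ except (2), which is kg·m²·s⁻³·A⁻¹.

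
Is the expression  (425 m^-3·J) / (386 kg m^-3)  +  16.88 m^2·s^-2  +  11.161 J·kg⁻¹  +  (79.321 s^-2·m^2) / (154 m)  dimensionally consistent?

No

Reduce each to base SI dimensions:
  (425 m^-3·J) / (386 kg m^-3):  [kg·m⁻¹·s⁻²] / [kg·m⁻³] = m²·s⁻²
  16.88 m^2·s^-2:  m²·s⁻²
  11.161 J·kg⁻¹:  J·kg⁻¹ = N·m·kg⁻¹ = m²·s⁻²
  (79.321 s^-2·m^2) / (154 m):  [m²·s⁻²] / [m] = m·s⁻²
The terms do not share a single dimension (m²·s⁻² vs m·s⁻²).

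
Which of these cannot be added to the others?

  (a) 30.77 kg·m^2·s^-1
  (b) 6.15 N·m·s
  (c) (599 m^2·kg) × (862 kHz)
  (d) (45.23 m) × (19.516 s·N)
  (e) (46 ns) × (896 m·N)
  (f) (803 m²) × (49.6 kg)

Work out the base dimensions of each:
  (a) kg·m²·s⁻¹
  (b) N·m·s = kg·m·s⁻²·m·s = kg·m²·s⁻¹
  (c) [kg·m²] · [s⁻¹] = kg·m²·s⁻¹
  (d) [m] · [kg·m·s⁻¹] = kg·m²·s⁻¹
  (e) [s] · [kg·m²·s⁻²] = kg·m²·s⁻¹
  (f) [m²] · [kg] = kg·m²
All reduce to kg·m²·s⁻¹ except (f), which is kg·m².

(f)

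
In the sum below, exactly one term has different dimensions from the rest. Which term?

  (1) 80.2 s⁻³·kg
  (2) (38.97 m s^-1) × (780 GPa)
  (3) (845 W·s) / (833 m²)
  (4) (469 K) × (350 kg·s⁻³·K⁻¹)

Work out the base dimensions of each:
  (1) kg·s⁻³
  (2) [m·s⁻¹] · [kg·m⁻¹·s⁻²] = kg·s⁻³
  (3) [kg·m²·s⁻²] / [m²] = kg·s⁻²
  (4) [K] · [kg·s⁻³·K⁻¹] = kg·s⁻³
All reduce to kg·s⁻³ except (3), which is kg·s⁻².

(3)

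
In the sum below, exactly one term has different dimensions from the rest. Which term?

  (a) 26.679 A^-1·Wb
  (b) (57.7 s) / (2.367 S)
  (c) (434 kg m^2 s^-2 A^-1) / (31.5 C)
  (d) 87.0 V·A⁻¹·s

(c)

In SI base units:
  (a) Wb·A⁻¹ = V·s·A⁻¹ = kg·m²·s⁻²·A⁻²
  (b) [s] / [kg⁻¹·m⁻²·s³·A²] = kg·m²·s⁻²·A⁻²
  (c) [kg·m²·s⁻²·A⁻¹] / [s·A] = kg·m²·s⁻³·A⁻²
  (d) V·s·A⁻¹ = J·C⁻¹·s·A⁻¹ = kg·m²·s⁻²·A⁻²
All reduce to kg·m²·s⁻²·A⁻² except (c), which is kg·m²·s⁻³·A⁻².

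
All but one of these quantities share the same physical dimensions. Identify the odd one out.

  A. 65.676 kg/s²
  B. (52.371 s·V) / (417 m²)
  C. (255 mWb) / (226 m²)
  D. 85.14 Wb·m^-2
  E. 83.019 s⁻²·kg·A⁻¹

A.

Dimensions:
  A. kg·s⁻²
  B. [kg·m²·s⁻²·A⁻¹] / [m²] = kg·s⁻²·A⁻¹
  C. [kg·m²·s⁻²·A⁻¹] / [m²] = kg·s⁻²·A⁻¹
  D. Wb·m⁻² = V·s·m⁻² = kg·s⁻²·A⁻¹
  E. kg·s⁻²·A⁻¹
All reduce to kg·s⁻²·A⁻¹ except A., which is kg·s⁻².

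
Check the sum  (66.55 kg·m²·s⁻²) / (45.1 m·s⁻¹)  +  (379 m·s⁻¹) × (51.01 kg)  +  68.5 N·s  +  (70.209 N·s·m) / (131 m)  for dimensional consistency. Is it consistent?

Dimensions:
  (66.55 kg·m²·s⁻²) / (45.1 m·s⁻¹):  [kg·m²·s⁻²] / [m·s⁻¹] = kg·m·s⁻¹
  (379 m·s⁻¹) × (51.01 kg):  [m·s⁻¹] · [kg] = kg·m·s⁻¹
  68.5 N·s:  N·s = kg·m·s⁻²·s = kg·m·s⁻¹
  (70.209 N·s·m) / (131 m):  [kg·m²·s⁻¹] / [m] = kg·m·s⁻¹
Every term reduces to kg·m·s⁻¹.

Yes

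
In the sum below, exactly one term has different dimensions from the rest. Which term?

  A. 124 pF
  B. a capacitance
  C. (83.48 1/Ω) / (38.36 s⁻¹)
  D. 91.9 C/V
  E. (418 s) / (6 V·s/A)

Reduce each to base SI dimensions:
  A. F = C·V⁻¹ = kg⁻¹·m⁻²·s⁴·A²
  B. [capacitance] = kg⁻¹·m⁻²·s⁴·A²
  C. [kg⁻¹·m⁻²·s³·A²] / [s⁻¹] = kg⁻¹·m⁻²·s⁴·A²
  D. C·V⁻¹ = s·A·(J·C⁻¹)⁻¹ = kg⁻¹·m⁻²·s⁴·A²
  E. [s] / [kg·m²·s⁻²·A⁻²] = kg⁻¹·m⁻²·s³·A²
All reduce to kg⁻¹·m⁻²·s⁴·A² except E., which is kg⁻¹·m⁻²·s³·A².

E.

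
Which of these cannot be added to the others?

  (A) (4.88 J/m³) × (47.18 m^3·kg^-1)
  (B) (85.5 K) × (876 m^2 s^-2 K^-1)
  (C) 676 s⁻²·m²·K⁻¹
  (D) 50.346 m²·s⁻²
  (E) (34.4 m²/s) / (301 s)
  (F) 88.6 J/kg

(C)

Dimensions:
  (A) [kg·m⁻¹·s⁻²] · [kg⁻¹·m³] = m²·s⁻²
  (B) [K] · [m²·s⁻²·K⁻¹] = m²·s⁻²
  (C) m²·s⁻²·K⁻¹
  (D) m²·s⁻²
  (E) [m²·s⁻¹] / [s] = m²·s⁻²
  (F) J·kg⁻¹ = N·m·kg⁻¹ = m²·s⁻²
All reduce to m²·s⁻² except (C), which is m²·s⁻²·K⁻¹.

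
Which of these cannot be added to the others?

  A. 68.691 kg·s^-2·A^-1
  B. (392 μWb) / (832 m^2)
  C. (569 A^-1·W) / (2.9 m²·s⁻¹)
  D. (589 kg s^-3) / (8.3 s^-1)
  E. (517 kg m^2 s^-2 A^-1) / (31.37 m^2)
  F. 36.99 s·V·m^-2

D.

Dimensions:
  A. kg·s⁻²·A⁻¹
  B. [kg·m²·s⁻²·A⁻¹] / [m²] = kg·s⁻²·A⁻¹
  C. [kg·m²·s⁻³·A⁻¹] / [m²·s⁻¹] = kg·s⁻²·A⁻¹
  D. [kg·s⁻³] / [s⁻¹] = kg·s⁻²
  E. [kg·m²·s⁻²·A⁻¹] / [m²] = kg·s⁻²·A⁻¹
  F. V·s·m⁻² = J·C⁻¹·s·m⁻² = kg·s⁻²·A⁻¹
All reduce to kg·s⁻²·A⁻¹ except D., which is kg·s⁻².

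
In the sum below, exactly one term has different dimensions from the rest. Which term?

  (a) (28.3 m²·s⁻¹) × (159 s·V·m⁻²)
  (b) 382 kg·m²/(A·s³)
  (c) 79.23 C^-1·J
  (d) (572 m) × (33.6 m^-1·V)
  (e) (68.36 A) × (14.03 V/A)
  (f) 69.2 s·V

Reduce each to base SI dimensions:
  (a) [m²·s⁻¹] · [kg·s⁻²·A⁻¹] = kg·m²·s⁻³·A⁻¹
  (b) kg·m²·s⁻³·A⁻¹
  (c) J·C⁻¹ = N·m·(s·A)⁻¹ = kg·m²·s⁻³·A⁻¹
  (d) [m] · [kg·m·s⁻³·A⁻¹] = kg·m²·s⁻³·A⁻¹
  (e) [A] · [kg·m²·s⁻³·A⁻²] = kg·m²·s⁻³·A⁻¹
  (f) V·s = J·C⁻¹·s = kg·m²·s⁻²·A⁻¹
All reduce to kg·m²·s⁻³·A⁻¹ except (f), which is kg·m²·s⁻²·A⁻¹.

(f)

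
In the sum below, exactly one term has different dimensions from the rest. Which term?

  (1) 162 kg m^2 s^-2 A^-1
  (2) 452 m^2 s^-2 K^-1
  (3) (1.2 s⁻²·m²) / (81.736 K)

(1)

In SI base units:
  (1) kg·m²·s⁻²·A⁻¹
  (2) m²·s⁻²·K⁻¹
  (3) [m²·s⁻²] / [K] = m²·s⁻²·K⁻¹
All reduce to m²·s⁻²·K⁻¹ except (1), which is kg·m²·s⁻²·A⁻¹.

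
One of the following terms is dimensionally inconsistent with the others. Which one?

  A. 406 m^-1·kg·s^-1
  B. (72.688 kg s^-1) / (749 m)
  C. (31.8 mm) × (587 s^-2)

C.

In SI base units:
  A. kg·m⁻¹·s⁻¹
  B. [kg·s⁻¹] / [m] = kg·m⁻¹·s⁻¹
  C. [m] · [s⁻²] = m·s⁻²
All reduce to kg·m⁻¹·s⁻¹ except C., which is m·s⁻².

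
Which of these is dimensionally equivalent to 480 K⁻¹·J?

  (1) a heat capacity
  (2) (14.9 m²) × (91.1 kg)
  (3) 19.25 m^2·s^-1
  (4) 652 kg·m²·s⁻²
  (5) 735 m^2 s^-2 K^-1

Reference: J·K⁻¹ = N·m·K⁻¹ = kg·m²·s⁻²·K⁻¹.
Each option:
  (1) [heat capacity] = kg·m²·s⁻²·K⁻¹  ← same
  (2) [m²] · [kg] = kg·m²
  (3) m²·s⁻¹
  (4) kg·m²·s⁻²
  (5) m²·s⁻²·K⁻¹
Only (1) matches kg·m²·s⁻²·K⁻¹.

(1)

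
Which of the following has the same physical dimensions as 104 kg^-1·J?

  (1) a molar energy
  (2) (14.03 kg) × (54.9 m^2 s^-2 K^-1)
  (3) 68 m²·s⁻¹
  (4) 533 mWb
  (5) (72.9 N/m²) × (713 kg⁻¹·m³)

(5)

Reference: J·kg⁻¹ = N·m·kg⁻¹ = m²·s⁻².
Each option:
  (1) [molar energy] = kg·m²·s⁻²·mol⁻¹
  (2) [kg] · [m²·s⁻²·K⁻¹] = kg·m²·s⁻²·K⁻¹
  (3) m²·s⁻¹
  (4) Wb = V·s = kg·m²·s⁻²·A⁻¹
  (5) [kg·m⁻¹·s⁻²] · [kg⁻¹·m³] = m²·s⁻²  ← same
Only (5) matches m²·s⁻².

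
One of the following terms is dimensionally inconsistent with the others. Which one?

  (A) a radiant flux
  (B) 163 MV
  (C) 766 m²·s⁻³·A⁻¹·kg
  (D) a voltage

In SI base units:
  (A) [radiant flux] = kg·m²·s⁻³
  (B) V = J·C⁻¹ = kg·m²·s⁻³·A⁻¹
  (C) kg·m²·s⁻³·A⁻¹
  (D) [voltage] = kg·m²·s⁻³·A⁻¹
All reduce to kg·m²·s⁻³·A⁻¹ except (A), which is kg·m²·s⁻³.

(A)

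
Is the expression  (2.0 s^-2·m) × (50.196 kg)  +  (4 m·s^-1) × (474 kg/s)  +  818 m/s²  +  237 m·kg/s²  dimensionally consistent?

Expand each in SI base units:
  (2.0 s^-2·m) × (50.196 kg):  [m·s⁻²] · [kg] = kg·m·s⁻²
  (4 m·s^-1) × (474 kg/s):  [m·s⁻¹] · [kg·s⁻¹] = kg·m·s⁻²
  818 m/s²:  m·s⁻²
  237 m·kg/s²:  kg·m·s⁻²
The terms do not share a single dimension (kg·m·s⁻² vs m·s⁻²).

No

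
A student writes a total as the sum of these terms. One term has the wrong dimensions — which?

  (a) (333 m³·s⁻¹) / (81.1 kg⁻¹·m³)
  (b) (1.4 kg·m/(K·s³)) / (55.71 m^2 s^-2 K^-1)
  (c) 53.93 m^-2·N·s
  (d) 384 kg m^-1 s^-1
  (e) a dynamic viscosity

(a)

Work out the base dimensions of each:
  (a) [m³·s⁻¹] / [kg⁻¹·m³] = kg·s⁻¹
  (b) [kg·m·s⁻³·K⁻¹] / [m²·s⁻²·K⁻¹] = kg·m⁻¹·s⁻¹
  (c) N·s·m⁻² = kg·m·s⁻²·s·m⁻² = kg·m⁻¹·s⁻¹
  (d) kg·m⁻¹·s⁻¹
  (e) [dynamic viscosity] = kg·m⁻¹·s⁻¹
All reduce to kg·m⁻¹·s⁻¹ except (a), which is kg·s⁻¹.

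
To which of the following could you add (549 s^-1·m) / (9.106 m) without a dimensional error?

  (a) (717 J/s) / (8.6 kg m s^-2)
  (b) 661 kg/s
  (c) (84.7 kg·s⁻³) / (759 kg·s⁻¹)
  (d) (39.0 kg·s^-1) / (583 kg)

Reference: [m·s⁻¹] / [m] = s⁻¹.
Each option:
  (a) [kg·m²·s⁻³] / [kg·m·s⁻²] = m·s⁻¹
  (b) kg·s⁻¹
  (c) [kg·s⁻³] / [kg·s⁻¹] = s⁻²
  (d) [kg·s⁻¹] / [kg] = s⁻¹  ← same
Only (d) matches s⁻¹.

(d)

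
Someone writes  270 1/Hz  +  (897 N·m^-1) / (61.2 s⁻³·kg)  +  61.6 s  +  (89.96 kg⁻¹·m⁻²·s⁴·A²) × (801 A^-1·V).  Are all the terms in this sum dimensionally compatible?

Dimensions:
  270 1/Hz:  Hz⁻¹ = (s⁻¹)⁻¹ = s
  (897 N·m^-1) / (61.2 s⁻³·kg):  [kg·s⁻²] / [kg·s⁻³] = s
  61.6 s:  s
  (89.96 kg⁻¹·m⁻²·s⁴·A²) × (801 A^-1·V):  [kg⁻¹·m⁻²·s⁴·A²] · [kg·m²·s⁻³·A⁻²] = s
Every term reduces to s.

Yes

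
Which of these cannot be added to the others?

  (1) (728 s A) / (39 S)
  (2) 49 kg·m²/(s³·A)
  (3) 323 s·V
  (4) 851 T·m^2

(2)

Expand each in SI base units:
  (1) [s·A] / [kg⁻¹·m⁻²·s³·A²] = kg·m²·s⁻²·A⁻¹
  (2) kg·m²·s⁻³·A⁻¹
  (3) V·s = J·C⁻¹·s = kg·m²·s⁻²·A⁻¹
  (4) T·m² = Wb·m⁻²·m² = kg·m²·s⁻²·A⁻¹
All reduce to kg·m²·s⁻²·A⁻¹ except (2), which is kg·m²·s⁻³·A⁻¹.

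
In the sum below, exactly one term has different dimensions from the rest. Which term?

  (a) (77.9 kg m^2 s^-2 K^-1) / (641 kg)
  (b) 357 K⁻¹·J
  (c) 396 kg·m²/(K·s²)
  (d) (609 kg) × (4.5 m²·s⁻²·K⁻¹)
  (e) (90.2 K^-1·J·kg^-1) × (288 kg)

(a)

Work out the base dimensions of each:
  (a) [kg·m²·s⁻²·K⁻¹] / [kg] = m²·s⁻²·K⁻¹
  (b) J·K⁻¹ = N·m·K⁻¹ = kg·m²·s⁻²·K⁻¹
  (c) kg·m²·s⁻²·K⁻¹
  (d) [kg] · [m²·s⁻²·K⁻¹] = kg·m²·s⁻²·K⁻¹
  (e) [m²·s⁻²·K⁻¹] · [kg] = kg·m²·s⁻²·K⁻¹
All reduce to kg·m²·s⁻²·K⁻¹ except (a), which is m²·s⁻²·K⁻¹.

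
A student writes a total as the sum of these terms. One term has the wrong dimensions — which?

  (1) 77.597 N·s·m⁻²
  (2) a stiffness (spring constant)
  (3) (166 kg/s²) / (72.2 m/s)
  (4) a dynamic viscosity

(2)

Dimensions:
  (1) N·s·m⁻² = kg·m·s⁻²·s·m⁻² = kg·m⁻¹·s⁻¹
  (2) [stiffness (spring constant)] = kg·s⁻²
  (3) [kg·s⁻²] / [m·s⁻¹] = kg·m⁻¹·s⁻¹
  (4) [dynamic viscosity] = kg·m⁻¹·s⁻¹
All reduce to kg·m⁻¹·s⁻¹ except (2), which is kg·s⁻².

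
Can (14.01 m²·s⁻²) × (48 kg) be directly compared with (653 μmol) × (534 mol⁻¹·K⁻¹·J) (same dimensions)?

No

Expand each in SI base units:
  (14.01 m²·s⁻²) × (48 kg):  [m²·s⁻²] · [kg] = kg·m²·s⁻²
  (653 μmol) × (534 mol⁻¹·K⁻¹·J):  [mol] · [kg·m²·s⁻²·K⁻¹·mol⁻¹] = kg·m²·s⁻²·K⁻¹
kg·m²·s⁻² ≠ kg·m²·s⁻²·K⁻¹, so they cannot be added.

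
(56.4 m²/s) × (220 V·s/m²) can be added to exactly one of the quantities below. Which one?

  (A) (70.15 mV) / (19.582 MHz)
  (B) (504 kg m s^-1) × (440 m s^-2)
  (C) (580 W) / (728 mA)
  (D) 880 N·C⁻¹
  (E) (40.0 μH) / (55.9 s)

Reference: [m²·s⁻¹] · [kg·s⁻²·A⁻¹] = kg·m²·s⁻³·A⁻¹.
Each option:
  (A) [kg·m²·s⁻³·A⁻¹] / [s⁻¹] = kg·m²·s⁻²·A⁻¹
  (B) [kg·m·s⁻¹] · [m·s⁻²] = kg·m²·s⁻³
  (C) [kg·m²·s⁻³] / [A] = kg·m²·s⁻³·A⁻¹  ← same
  (D) N·C⁻¹ = kg·m·s⁻²·(s·A)⁻¹ = kg·m·s⁻³·A⁻¹
  (E) [kg·m²·s⁻²·A⁻²] / [s] = kg·m²·s⁻³·A⁻²
Only (C) matches kg·m²·s⁻³·A⁻¹.

(C)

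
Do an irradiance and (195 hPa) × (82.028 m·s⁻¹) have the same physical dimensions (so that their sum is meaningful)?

Yes

Dimensions:
  an irradiance:  [irradiance] = kg·s⁻³
  (195 hPa) × (82.028 m·s⁻¹):  [kg·m⁻¹·s⁻²] · [m·s⁻¹] = kg·s⁻³
Both are kg·s⁻³, so they have the same dimensions and can be added.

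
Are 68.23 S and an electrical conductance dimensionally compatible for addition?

Yes

Work out the base dimensions of each:
  68.23 S:  S = Ω⁻¹ = kg⁻¹·m⁻²·s³·A²
  an electrical conductance:  [electrical conductance] = kg⁻¹·m⁻²·s³·A²
Both are kg⁻¹·m⁻²·s³·A², so they have the same dimensions and can be added.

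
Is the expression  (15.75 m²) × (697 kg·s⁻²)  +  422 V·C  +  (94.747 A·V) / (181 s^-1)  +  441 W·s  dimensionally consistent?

Work out the base dimensions of each:
  (15.75 m²) × (697 kg·s⁻²):  [m²] · [kg·s⁻²] = kg·m²·s⁻²
  422 V·C:  C·V = s·A·J·C⁻¹ = kg·m²·s⁻²
  (94.747 A·V) / (181 s^-1):  [kg·m²·s⁻³] / [s⁻¹] = kg·m²·s⁻²
  441 W·s:  W·s = J·s⁻¹·s = kg·m²·s⁻²
Every term reduces to kg·m²·s⁻².

Yes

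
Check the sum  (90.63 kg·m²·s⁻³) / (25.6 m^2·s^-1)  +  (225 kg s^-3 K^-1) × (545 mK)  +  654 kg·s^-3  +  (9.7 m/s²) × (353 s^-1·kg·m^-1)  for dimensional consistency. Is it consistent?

No

Reduce each to base SI dimensions:
  (90.63 kg·m²·s⁻³) / (25.6 m^2·s^-1):  [kg·m²·s⁻³] / [m²·s⁻¹] = kg·s⁻²
  (225 kg s^-3 K^-1) × (545 mK):  [kg·s⁻³·K⁻¹] · [K] = kg·s⁻³
  654 kg·s^-3:  kg·s⁻³
  (9.7 m/s²) × (353 s^-1·kg·m^-1):  [m·s⁻²] · [kg·m⁻¹·s⁻¹] = kg·s⁻³
The terms do not share a single dimension (kg·s⁻² vs kg·s⁻³).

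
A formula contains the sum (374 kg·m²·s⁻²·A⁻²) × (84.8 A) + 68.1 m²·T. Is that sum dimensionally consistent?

Dimensions:
  (374 kg·m²·s⁻²·A⁻²) × (84.8 A):  [kg·m²·s⁻²·A⁻²] · [A] = kg·m²·s⁻²·A⁻¹
  68.1 m²·T:  T·m² = Wb·m⁻²·m² = kg·m²·s⁻²·A⁻¹
Both are kg·m²·s⁻²·A⁻¹, so they have the same dimensions and can be added.

Yes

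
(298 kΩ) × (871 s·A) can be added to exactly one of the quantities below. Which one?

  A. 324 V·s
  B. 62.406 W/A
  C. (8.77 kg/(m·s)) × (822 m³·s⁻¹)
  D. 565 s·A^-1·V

A.

Reference: [kg·m²·s⁻³·A⁻²] · [s·A] = kg·m²·s⁻²·A⁻¹.
Each option:
  A. V·s = J·C⁻¹·s = kg·m²·s⁻²·A⁻¹  ← same
  B. W·A⁻¹ = J·s⁻¹·A⁻¹ = kg·m²·s⁻³·A⁻¹
  C. [kg·m⁻¹·s⁻¹] · [m³·s⁻¹] = kg·m²·s⁻²
  D. V·s·A⁻¹ = J·C⁻¹·s·A⁻¹ = kg·m²·s⁻²·A⁻²
Only A. matches kg·m²·s⁻²·A⁻¹.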